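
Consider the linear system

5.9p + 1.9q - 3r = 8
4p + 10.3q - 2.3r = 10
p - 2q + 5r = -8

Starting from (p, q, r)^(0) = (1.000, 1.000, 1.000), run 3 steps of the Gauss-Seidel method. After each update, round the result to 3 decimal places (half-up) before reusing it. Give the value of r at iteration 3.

Iteration 1:
  p = (8 - (1.9)·1.000 - (-3)·1.000) / (5.9) = 1.542
  q = (10 - (4)·1.542 - (-2.3)·1.000) / (10.3) = 0.595
  r = (-8 - (1)·1.542 - (-2)·0.595) / (5) = -1.670
Iteration 2:
  p = (8 - (1.9)·0.595 - (-3)·-1.670) / (5.9) = 0.315
  q = (10 - (4)·0.315 - (-2.3)·-1.670) / (10.3) = 0.476
  r = (-8 - (1)·0.315 - (-2)·0.476) / (5) = -1.473
Iteration 3:
  p = (8 - (1.9)·0.476 - (-3)·-1.473) / (5.9) = 0.454
  q = (10 - (4)·0.454 - (-2.3)·-1.473) / (10.3) = 0.466
  r = (-8 - (1)·0.454 - (-2)·0.466) / (5) = -1.504

-1.504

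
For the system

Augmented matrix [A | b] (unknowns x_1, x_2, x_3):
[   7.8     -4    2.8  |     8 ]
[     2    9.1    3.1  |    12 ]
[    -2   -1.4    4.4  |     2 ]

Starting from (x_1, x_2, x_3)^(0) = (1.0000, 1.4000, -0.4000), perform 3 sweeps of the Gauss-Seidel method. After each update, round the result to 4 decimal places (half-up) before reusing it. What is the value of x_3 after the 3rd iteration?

1.1129

Iteration 1:
  x_1 = (8 - (-4)·1.4000 - (2.8)·-0.4000) / (7.8) = 1.8872
  x_2 = (12 - (2)·1.8872 - (3.1)·-0.4000) / (9.1) = 1.0402
  x_3 = (2 - (-2)·1.8872 - (-1.4)·1.0402) / (4.4) = 1.6433
Iteration 2:
  x_1 = (8 - (-4)·1.0402 - (2.8)·1.6433) / (7.8) = 0.9692
  x_2 = (12 - (2)·0.9692 - (3.1)·1.6433) / (9.1) = 0.5459
  x_3 = (2 - (-2)·0.9692 - (-1.4)·0.5459) / (4.4) = 1.0688
Iteration 3:
  x_1 = (8 - (-4)·0.5459 - (2.8)·1.0688) / (7.8) = 0.9219
  x_2 = (12 - (2)·0.9219 - (3.1)·1.0688) / (9.1) = 0.7520
  x_3 = (2 - (-2)·0.9219 - (-1.4)·0.7520) / (4.4) = 1.1129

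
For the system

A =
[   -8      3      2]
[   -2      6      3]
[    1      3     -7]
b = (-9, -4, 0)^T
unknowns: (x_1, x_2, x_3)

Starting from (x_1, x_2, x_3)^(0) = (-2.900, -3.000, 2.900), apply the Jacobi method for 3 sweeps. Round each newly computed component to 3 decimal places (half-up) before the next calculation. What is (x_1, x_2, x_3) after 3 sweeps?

Iteration 1:
  x_1 = (-9 - (3)·-3.000 - (2)·2.900) / (-8) = 0.725
  x_2 = (-4 - (-2)·-2.900 - (3)·2.900) / (6) = -3.083
  x_3 = (0 - (1)·-2.900 - (3)·-3.000) / (-7) = -1.700
Iteration 2:
  x_1 = (-9 - (3)·-3.083 - (2)·-1.700) / (-8) = -0.456
  x_2 = (-4 - (-2)·0.725 - (3)·-1.700) / (6) = 0.425
  x_3 = (0 - (1)·0.725 - (3)·-3.083) / (-7) = -1.218
Iteration 3:
  x_1 = (-9 - (3)·0.425 - (2)·-1.218) / (-8) = 0.980
  x_2 = (-4 - (-2)·-0.456 - (3)·-1.218) / (6) = -0.210
  x_3 = (0 - (1)·-0.456 - (3)·0.425) / (-7) = 0.117

(0.980, -0.210, 0.117)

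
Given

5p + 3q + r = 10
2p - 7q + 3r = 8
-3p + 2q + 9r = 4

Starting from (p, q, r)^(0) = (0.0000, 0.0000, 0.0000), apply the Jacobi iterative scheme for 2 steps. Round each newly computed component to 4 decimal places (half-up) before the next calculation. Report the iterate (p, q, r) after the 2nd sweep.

(2.5969, -0.3810, 1.3651)

Iteration 1:
  p = (10 - (3)·0.0000 - (1)·0.0000) / (5) = 2.0000
  q = (8 - (2)·0.0000 - (3)·0.0000) / (-7) = -1.1429
  r = (4 - (-3)·0.0000 - (2)·0.0000) / (9) = 0.4444
Iteration 2:
  p = (10 - (3)·-1.1429 - (1)·0.4444) / (5) = 2.5969
  q = (8 - (2)·2.0000 - (3)·0.4444) / (-7) = -0.3810
  r = (4 - (-3)·2.0000 - (2)·-1.1429) / (9) = 1.3651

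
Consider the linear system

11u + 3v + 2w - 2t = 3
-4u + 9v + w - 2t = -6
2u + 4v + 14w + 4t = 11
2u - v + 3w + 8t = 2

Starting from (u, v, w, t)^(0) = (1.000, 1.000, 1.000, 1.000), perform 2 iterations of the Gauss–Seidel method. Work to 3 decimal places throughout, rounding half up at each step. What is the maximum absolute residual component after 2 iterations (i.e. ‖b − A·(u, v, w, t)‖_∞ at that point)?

Iteration 1:
  u = (3 - (3)·1.000 - (2)·1.000 - (-2)·1.000) / (11) = 0.000
  v = (-6 - (-4)·0.000 - (1)·1.000 - (-2)·1.000) / (9) = -0.556
  w = (11 - (2)·0.000 - (4)·-0.556 - (4)·1.000) / (14) = 0.659
  t = (2 - (2)·0.000 - (-1)·-0.556 - (3)·0.659) / (8) = -0.067
Iteration 2:
  u = (3 - (3)·-0.556 - (2)·0.659 - (-2)·-0.067) / (11) = 0.292
  v = (-6 - (-4)·0.292 - (1)·0.659 - (-2)·-0.067) / (9) = -0.625
  w = (11 - (2)·0.292 - (4)·-0.625 - (4)·-0.067) / (14) = 0.942
  t = (2 - (2)·0.292 - (-1)·-0.625 - (3)·0.942) / (8) = -0.254
Residual b − A·x = (-0.729, -0.657, 0.744, -0.003); ∞-norm = 0.744

0.744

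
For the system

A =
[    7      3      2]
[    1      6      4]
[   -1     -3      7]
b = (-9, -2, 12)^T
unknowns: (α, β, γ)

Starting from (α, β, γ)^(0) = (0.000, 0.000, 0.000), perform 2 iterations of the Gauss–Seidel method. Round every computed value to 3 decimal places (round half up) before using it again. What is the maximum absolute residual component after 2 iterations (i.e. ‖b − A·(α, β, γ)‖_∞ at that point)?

3.678

Iteration 1:
  α = (-9 - (3)·0.000 - (2)·0.000) / (7) = -1.286
  β = (-2 - (1)·-1.286 - (4)·0.000) / (6) = -0.119
  γ = (12 - (-1)·-1.286 - (-3)·-0.119) / (7) = 1.480
Iteration 2:
  α = (-9 - (3)·-0.119 - (2)·1.480) / (7) = -1.658
  β = (-2 - (1)·-1.658 - (4)·1.480) / (6) = -1.044
  γ = (12 - (-1)·-1.658 - (-3)·-1.044) / (7) = 1.030
Residual b − A·x = (3.678, 1.802, 0.000); ∞-norm = 3.678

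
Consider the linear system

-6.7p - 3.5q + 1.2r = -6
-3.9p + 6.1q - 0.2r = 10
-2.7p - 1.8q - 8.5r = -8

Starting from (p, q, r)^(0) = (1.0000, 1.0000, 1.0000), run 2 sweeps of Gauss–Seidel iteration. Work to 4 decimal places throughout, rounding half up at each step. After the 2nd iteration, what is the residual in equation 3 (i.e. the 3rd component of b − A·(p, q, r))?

Iteration 1:
  p = (-6 - (-3.5)·1.0000 - (1.2)·1.0000) / (-6.7) = 0.5522
  q = (10 - (-3.9)·0.5522 - (-0.2)·1.0000) / (6.1) = 2.0252
  r = (-8 - (-2.7)·0.5522 - (-1.8)·2.0252) / (-8.5) = 0.3369
Iteration 2:
  p = (-6 - (-3.5)·2.0252 - (1.2)·0.3369) / (-6.7) = -0.1021
  q = (10 - (-3.9)·-0.1021 - (-0.2)·0.3369) / (6.1) = 1.5851
  r = (-8 - (-2.7)·-0.1021 - (-1.8)·1.5851) / (-8.5) = 0.6379
Residual b − A·x = (-1.9017, 0.0603, -0.0003)

-0.0003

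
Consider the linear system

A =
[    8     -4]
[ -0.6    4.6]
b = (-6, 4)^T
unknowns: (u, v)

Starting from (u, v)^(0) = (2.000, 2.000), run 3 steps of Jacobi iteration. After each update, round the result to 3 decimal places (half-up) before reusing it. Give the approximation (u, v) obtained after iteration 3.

(-0.299, 0.845)

Iteration 1:
  u = (-6 - (-4)·2.000) / (8) = 0.250
  v = (4 - (-0.6)·2.000) / (4.6) = 1.130
Iteration 2:
  u = (-6 - (-4)·1.130) / (8) = -0.185
  v = (4 - (-0.6)·0.250) / (4.6) = 0.902
Iteration 3:
  u = (-6 - (-4)·0.902) / (8) = -0.299
  v = (4 - (-0.6)·-0.185) / (4.6) = 0.845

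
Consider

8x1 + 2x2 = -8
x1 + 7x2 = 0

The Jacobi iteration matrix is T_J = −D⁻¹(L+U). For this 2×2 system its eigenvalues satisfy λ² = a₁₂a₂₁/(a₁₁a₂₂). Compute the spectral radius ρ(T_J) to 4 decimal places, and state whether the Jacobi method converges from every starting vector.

a₁₂a₂₁/(a₁₁a₂₂) = (2)·(1) / ((8)·(7)) = 0.035714
ρ = √|0.035714| = √0.035714 = 0.1890
ρ < 1, so Jacobi converges

0.1890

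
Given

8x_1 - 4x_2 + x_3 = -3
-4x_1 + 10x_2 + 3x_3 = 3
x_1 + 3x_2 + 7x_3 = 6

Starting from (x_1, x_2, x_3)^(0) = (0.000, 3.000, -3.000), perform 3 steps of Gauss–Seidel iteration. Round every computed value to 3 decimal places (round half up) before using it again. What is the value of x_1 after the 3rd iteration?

-0.165

Iteration 1:
  x_1 = (-3 - (-4)·3.000 - (1)·-3.000) / (8) = 1.500
  x_2 = (3 - (-4)·1.500 - (3)·-3.000) / (10) = 1.800
  x_3 = (6 - (1)·1.500 - (3)·1.800) / (7) = -0.129
Iteration 2:
  x_1 = (-3 - (-4)·1.800 - (1)·-0.129) / (8) = 0.541
  x_2 = (3 - (-4)·0.541 - (3)·-0.129) / (10) = 0.555
  x_3 = (6 - (1)·0.541 - (3)·0.555) / (7) = 0.542
Iteration 3:
  x_1 = (-3 - (-4)·0.555 - (1)·0.542) / (8) = -0.165
  x_2 = (3 - (-4)·-0.165 - (3)·0.542) / (10) = 0.071
  x_3 = (6 - (1)·-0.165 - (3)·0.071) / (7) = 0.850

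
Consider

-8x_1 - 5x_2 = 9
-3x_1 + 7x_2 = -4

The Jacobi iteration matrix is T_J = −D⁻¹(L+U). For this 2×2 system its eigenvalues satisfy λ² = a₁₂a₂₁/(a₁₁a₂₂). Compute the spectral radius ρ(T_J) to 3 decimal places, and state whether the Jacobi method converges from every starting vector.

0.518

a₁₂a₂₁/(a₁₁a₂₂) = (-5)·(-3) / ((-8)·(7)) = -0.267857
ρ = √|-0.267857| = √0.267857 = 0.518
ρ < 1, so Jacobi converges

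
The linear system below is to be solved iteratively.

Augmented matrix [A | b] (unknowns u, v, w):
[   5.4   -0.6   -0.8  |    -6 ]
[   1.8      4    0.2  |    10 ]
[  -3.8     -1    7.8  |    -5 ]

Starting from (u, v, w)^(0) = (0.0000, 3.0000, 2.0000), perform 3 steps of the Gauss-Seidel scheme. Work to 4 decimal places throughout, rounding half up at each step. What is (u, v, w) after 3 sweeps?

Iteration 1:
  u = (-6 - (-0.6)·3.0000 - (-0.8)·2.0000) / (5.4) = -0.4815
  v = (10 - (1.8)·-0.4815 - (0.2)·2.0000) / (4) = 2.6167
  w = (-5 - (-3.8)·-0.4815 - (-1)·2.6167) / (7.8) = -0.5401
Iteration 2:
  u = (-6 - (-0.6)·2.6167 - (-0.8)·-0.5401) / (5.4) = -0.9004
  v = (10 - (1.8)·-0.9004 - (0.2)·-0.5401) / (4) = 2.9322
  w = (-5 - (-3.8)·-0.9004 - (-1)·2.9322) / (7.8) = -0.7038
Iteration 3:
  u = (-6 - (-0.6)·2.9322 - (-0.8)·-0.7038) / (5.4) = -0.8896
  v = (10 - (1.8)·-0.8896 - (0.2)·-0.7038) / (4) = 2.9355
  w = (-5 - (-3.8)·-0.8896 - (-1)·2.9355) / (7.8) = -0.6981

(-0.8896, 2.9355, -0.6981)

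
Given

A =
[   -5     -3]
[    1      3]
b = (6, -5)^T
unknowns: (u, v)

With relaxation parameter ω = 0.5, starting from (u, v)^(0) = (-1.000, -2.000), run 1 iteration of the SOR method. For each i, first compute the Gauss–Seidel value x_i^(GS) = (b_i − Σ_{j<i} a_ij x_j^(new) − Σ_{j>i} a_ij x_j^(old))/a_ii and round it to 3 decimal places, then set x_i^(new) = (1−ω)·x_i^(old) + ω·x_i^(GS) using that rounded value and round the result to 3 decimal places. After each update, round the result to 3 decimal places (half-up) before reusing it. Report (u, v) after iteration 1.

Iteration 1:
  u: GS value = (6 - (-3)·-2.000) / (-5) = 0.000;  u ← (1−ω)·-1.000 + ω·0.000 = -0.500
  v: GS value = (-5 - (1)·-0.500) / (3) = -1.500;  v ← (1−ω)·-2.000 + ω·-1.500 = -1.750

(-0.500, -1.750)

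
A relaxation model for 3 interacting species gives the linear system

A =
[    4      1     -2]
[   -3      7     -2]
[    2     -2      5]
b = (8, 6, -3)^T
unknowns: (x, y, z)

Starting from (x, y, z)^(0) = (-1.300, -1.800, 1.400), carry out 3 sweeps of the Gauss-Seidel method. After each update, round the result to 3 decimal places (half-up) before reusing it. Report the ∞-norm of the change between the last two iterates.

Iteration 1:
  x = (8 - (1)·-1.800 - (-2)·1.400) / (4) = 3.150
  y = (6 - (-3)·3.150 - (-2)·1.400) / (7) = 2.607
  z = (-3 - (2)·3.150 - (-2)·2.607) / (5) = -0.817
Iteration 2:
  x = (8 - (1)·2.607 - (-2)·-0.817) / (4) = 0.940
  y = (6 - (-3)·0.940 - (-2)·-0.817) / (7) = 1.027
  z = (-3 - (2)·0.940 - (-2)·1.027) / (5) = -0.565
Iteration 3:
  x = (8 - (1)·1.027 - (-2)·-0.565) / (4) = 1.461
  y = (6 - (-3)·1.461 - (-2)·-0.565) / (7) = 1.322
  z = (-3 - (2)·1.461 - (-2)·1.322) / (5) = -0.656
Change: (0.521, 0.295, -0.091) → max |·| = 0.521

0.521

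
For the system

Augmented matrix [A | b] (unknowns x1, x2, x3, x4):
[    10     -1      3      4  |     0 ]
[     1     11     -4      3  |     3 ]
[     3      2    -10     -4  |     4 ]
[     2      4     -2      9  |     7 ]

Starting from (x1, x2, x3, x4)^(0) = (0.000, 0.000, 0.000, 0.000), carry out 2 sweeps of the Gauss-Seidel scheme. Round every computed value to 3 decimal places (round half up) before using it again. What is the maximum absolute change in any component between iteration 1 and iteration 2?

0.318

Iteration 1:
  x1 = (0 - (-1)·0.000 - (3)·0.000 - (4)·0.000) / (10) = 0.000
  x2 = (3 - (1)·0.000 - (-4)·0.000 - (3)·0.000) / (11) = 0.273
  x3 = (4 - (3)·0.000 - (2)·0.273 - (-4)·0.000) / (-10) = -0.345
  x4 = (7 - (2)·0.000 - (4)·0.273 - (-2)·-0.345) / (9) = 0.580
Iteration 2:
  x1 = (0 - (-1)·0.273 - (3)·-0.345 - (4)·0.580) / (10) = -0.101
  x2 = (3 - (1)·-0.101 - (-4)·-0.345 - (3)·0.580) / (11) = -0.002
  x3 = (4 - (3)·-0.101 - (2)·-0.002 - (-4)·0.580) / (-10) = -0.663
  x4 = (7 - (2)·-0.101 - (4)·-0.002 - (-2)·-0.663) / (9) = 0.654
Change: (-0.101, -0.275, -0.318, 0.074) → max |·| = 0.318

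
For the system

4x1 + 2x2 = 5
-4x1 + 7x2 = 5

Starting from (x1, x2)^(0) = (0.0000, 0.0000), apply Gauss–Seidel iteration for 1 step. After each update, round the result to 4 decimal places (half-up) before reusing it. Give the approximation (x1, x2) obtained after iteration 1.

Iteration 1:
  x1 = (5 - (2)·0.0000) / (4) = 1.2500
  x2 = (5 - (-4)·1.2500) / (7) = 1.4286

(1.2500, 1.4286)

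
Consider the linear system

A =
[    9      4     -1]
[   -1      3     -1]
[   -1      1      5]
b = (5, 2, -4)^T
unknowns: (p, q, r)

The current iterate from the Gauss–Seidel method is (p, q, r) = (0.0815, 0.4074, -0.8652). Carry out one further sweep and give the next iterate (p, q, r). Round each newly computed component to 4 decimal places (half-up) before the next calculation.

(0.2784, 0.4711, -0.8385)

One sweep:
  p = (5 - (4)·0.4074 - (-1)·-0.8652) / (9) = 0.2784
  q = (2 - (-1)·0.2784 - (-1)·-0.8652) / (3) = 0.4711
  r = (-4 - (-1)·0.2784 - (1)·0.4711) / (5) = -0.8385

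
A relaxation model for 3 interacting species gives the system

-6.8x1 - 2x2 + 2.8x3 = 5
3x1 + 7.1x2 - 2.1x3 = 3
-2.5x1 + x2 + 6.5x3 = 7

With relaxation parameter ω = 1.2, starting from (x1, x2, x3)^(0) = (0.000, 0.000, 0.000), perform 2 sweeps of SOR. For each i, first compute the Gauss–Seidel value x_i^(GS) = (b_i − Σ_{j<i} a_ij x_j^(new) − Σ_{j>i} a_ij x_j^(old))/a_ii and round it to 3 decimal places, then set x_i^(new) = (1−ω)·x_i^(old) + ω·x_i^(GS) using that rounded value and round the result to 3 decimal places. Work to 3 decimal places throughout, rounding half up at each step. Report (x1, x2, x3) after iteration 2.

(-0.692, 0.919, 0.661)

Iteration 1:
  x1: GS value = (5 - (-2)·0.000 - (2.8)·0.000) / (-6.8) = -0.735;  x1 ← (1−ω)·0.000 + ω·-0.735 = -0.882
  x2: GS value = (3 - (3)·-0.882 - (-2.1)·0.000) / (7.1) = 0.795;  x2 ← (1−ω)·0.000 + ω·0.795 = 0.954
  x3: GS value = (7 - (-2.5)·-0.882 - (1)·0.954) / (6.5) = 0.591;  x3 ← (1−ω)·0.000 + ω·0.591 = 0.709
Iteration 2:
  x1: GS value = (5 - (-2)·0.954 - (2.8)·0.709) / (-6.8) = -0.724;  x1 ← (1−ω)·-0.882 + ω·-0.724 = -0.692
  x2: GS value = (3 - (3)·-0.692 - (-2.1)·0.709) / (7.1) = 0.925;  x2 ← (1−ω)·0.954 + ω·0.925 = 0.919
  x3: GS value = (7 - (-2.5)·-0.692 - (1)·0.919) / (6.5) = 0.669;  x3 ← (1−ω)·0.709 + ω·0.669 = 0.661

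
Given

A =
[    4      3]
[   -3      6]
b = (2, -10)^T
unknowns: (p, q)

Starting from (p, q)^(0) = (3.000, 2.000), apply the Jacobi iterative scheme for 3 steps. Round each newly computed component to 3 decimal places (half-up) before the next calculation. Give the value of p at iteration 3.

Iteration 1:
  p = (2 - (3)·2.000) / (4) = -1.000
  q = (-10 - (-3)·3.000) / (6) = -0.167
Iteration 2:
  p = (2 - (3)·-0.167) / (4) = 0.625
  q = (-10 - (-3)·-1.000) / (6) = -2.167
Iteration 3:
  p = (2 - (3)·-2.167) / (4) = 2.125
  q = (-10 - (-3)·0.625) / (6) = -1.354

2.125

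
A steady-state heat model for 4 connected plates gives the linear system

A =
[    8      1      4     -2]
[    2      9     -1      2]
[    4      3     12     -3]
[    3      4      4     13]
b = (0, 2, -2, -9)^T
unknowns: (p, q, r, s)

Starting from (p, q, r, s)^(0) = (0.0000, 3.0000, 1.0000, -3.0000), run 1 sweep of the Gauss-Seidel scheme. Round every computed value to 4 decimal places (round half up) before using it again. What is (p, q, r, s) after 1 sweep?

(-1.6250, 1.3611, -0.7153, -0.5160)

Iteration 1:
  p = (0 - (1)·3.0000 - (4)·1.0000 - (-2)·-3.0000) / (8) = -1.6250
  q = (2 - (2)·-1.6250 - (-1)·1.0000 - (2)·-3.0000) / (9) = 1.3611
  r = (-2 - (4)·-1.6250 - (3)·1.3611 - (-3)·-3.0000) / (12) = -0.7153
  s = (-9 - (3)·-1.6250 - (4)·1.3611 - (4)·-0.7153) / (13) = -0.5160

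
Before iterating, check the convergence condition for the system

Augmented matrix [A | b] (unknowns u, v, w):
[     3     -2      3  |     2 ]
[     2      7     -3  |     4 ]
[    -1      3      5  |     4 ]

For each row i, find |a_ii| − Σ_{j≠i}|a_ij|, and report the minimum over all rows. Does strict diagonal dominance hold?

row 1: |3| − (2+3) = -2
row 2: |7| − (2+3) = 2
row 3: |5| − (1+3) = 1
minimum over rows = -2 → not strictly diagonally dominant

-2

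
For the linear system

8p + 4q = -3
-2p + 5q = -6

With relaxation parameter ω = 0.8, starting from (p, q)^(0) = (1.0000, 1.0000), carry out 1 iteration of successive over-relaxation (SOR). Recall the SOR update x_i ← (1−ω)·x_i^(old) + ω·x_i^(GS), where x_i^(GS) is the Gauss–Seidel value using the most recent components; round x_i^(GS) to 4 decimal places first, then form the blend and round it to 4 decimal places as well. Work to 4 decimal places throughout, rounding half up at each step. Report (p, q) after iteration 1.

Iteration 1:
  p: GS value = (-3 - (4)·1.0000) / (8) = -0.8750;  p ← (1−ω)·1.0000 + ω·-0.8750 = -0.5000
  q: GS value = (-6 - (-2)·-0.5000) / (5) = -1.4000;  q ← (1−ω)·1.0000 + ω·-1.4000 = -0.9200

(-0.5000, -0.9200)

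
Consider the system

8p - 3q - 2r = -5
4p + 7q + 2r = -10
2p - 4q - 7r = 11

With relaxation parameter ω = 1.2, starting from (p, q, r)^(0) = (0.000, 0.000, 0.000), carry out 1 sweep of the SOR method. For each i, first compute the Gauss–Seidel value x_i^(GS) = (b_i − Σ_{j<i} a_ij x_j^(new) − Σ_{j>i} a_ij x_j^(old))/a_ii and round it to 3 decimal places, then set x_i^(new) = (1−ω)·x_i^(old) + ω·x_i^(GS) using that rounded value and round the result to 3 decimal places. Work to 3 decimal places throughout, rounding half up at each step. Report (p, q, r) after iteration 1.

Iteration 1:
  p: GS value = (-5 - (-3)·0.000 - (-2)·0.000) / (8) = -0.625;  p ← (1−ω)·0.000 + ω·-0.625 = -0.750
  q: GS value = (-10 - (4)·-0.750 - (2)·0.000) / (7) = -1.000;  q ← (1−ω)·0.000 + ω·-1.000 = -1.200
  r: GS value = (11 - (2)·-0.750 - (-4)·-1.200) / (-7) = -1.100;  r ← (1−ω)·0.000 + ω·-1.100 = -1.320

(-0.750, -1.200, -1.320)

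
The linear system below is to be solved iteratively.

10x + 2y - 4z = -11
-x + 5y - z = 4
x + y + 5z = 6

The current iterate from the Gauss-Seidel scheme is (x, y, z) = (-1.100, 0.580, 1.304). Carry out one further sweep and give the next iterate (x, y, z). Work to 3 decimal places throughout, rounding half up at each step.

(-0.694, 0.922, 1.154)

One sweep:
  x = (-11 - (2)·0.580 - (-4)·1.304) / (10) = -0.694
  y = (4 - (-1)·-0.694 - (-1)·1.304) / (5) = 0.922
  z = (6 - (1)·-0.694 - (1)·0.922) / (5) = 1.154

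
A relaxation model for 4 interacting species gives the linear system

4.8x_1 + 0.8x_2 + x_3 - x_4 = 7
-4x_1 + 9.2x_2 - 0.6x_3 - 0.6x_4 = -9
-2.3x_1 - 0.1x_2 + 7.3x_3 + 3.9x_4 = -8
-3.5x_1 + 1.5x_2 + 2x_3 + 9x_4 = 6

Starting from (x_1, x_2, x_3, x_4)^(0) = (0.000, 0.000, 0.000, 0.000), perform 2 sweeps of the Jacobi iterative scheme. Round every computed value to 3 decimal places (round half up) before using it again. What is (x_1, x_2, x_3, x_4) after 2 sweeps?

(1.989, -0.372, -1.006, 1.640)

Iteration 1:
  x_1 = (7 - (0.8)·0.000 - (1)·0.000 - (-1)·0.000) / (4.8) = 1.458
  x_2 = (-9 - (-4)·0.000 - (-0.6)·0.000 - (-0.6)·0.000) / (9.2) = -0.978
  x_3 = (-8 - (-2.3)·0.000 - (-0.1)·0.000 - (3.9)·0.000) / (7.3) = -1.096
  x_4 = (6 - (-3.5)·0.000 - (1.5)·0.000 - (2)·0.000) / (9) = 0.667
Iteration 2:
  x_1 = (7 - (0.8)·-0.978 - (1)·-1.096 - (-1)·0.667) / (4.8) = 1.989
  x_2 = (-9 - (-4)·1.458 - (-0.6)·-1.096 - (-0.6)·0.667) / (9.2) = -0.372
  x_3 = (-8 - (-2.3)·1.458 - (-0.1)·-0.978 - (3.9)·0.667) / (7.3) = -1.006
  x_4 = (6 - (-3.5)·1.458 - (1.5)·-0.978 - (2)·-1.096) / (9) = 1.640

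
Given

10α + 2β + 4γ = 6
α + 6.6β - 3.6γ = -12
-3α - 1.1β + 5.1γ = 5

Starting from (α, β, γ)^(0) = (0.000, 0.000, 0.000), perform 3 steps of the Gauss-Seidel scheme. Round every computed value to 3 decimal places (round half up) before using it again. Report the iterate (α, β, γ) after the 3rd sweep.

Iteration 1:
  α = (6 - (2)·0.000 - (4)·0.000) / (10) = 0.600
  β = (-12 - (1)·0.600 - (-3.6)·0.000) / (6.6) = -1.909
  γ = (5 - (-3)·0.600 - (-1.1)·-1.909) / (5.1) = 0.922
Iteration 2:
  α = (6 - (2)·-1.909 - (4)·0.922) / (10) = 0.613
  β = (-12 - (1)·0.613 - (-3.6)·0.922) / (6.6) = -1.408
  γ = (5 - (-3)·0.613 - (-1.1)·-1.408) / (5.1) = 1.037
Iteration 3:
  α = (6 - (2)·-1.408 - (4)·1.037) / (10) = 0.467
  β = (-12 - (1)·0.467 - (-3.6)·1.037) / (6.6) = -1.323
  γ = (5 - (-3)·0.467 - (-1.1)·-1.323) / (5.1) = 0.970

(0.467, -1.323, 0.970)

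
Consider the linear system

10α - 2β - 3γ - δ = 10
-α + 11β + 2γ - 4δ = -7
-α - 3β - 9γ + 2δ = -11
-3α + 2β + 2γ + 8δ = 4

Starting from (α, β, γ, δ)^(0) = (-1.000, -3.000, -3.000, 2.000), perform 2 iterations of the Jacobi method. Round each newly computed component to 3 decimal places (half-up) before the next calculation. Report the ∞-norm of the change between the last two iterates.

Iteration 1:
  α = (10 - (-2)·-3.000 - (-3)·-3.000 - (-1)·2.000) / (10) = -0.300
  β = (-7 - (-1)·-1.000 - (2)·-3.000 - (-4)·2.000) / (11) = 0.545
  γ = (-11 - (-1)·-1.000 - (-3)·-3.000 - (2)·2.000) / (-9) = 2.778
  δ = (4 - (-3)·-1.000 - (2)·-3.000 - (2)·-3.000) / (8) = 1.625
Iteration 2:
  α = (10 - (-2)·0.545 - (-3)·2.778 - (-1)·1.625) / (10) = 2.105
  β = (-7 - (-1)·-0.300 - (2)·2.778 - (-4)·1.625) / (11) = -0.578
  γ = (-11 - (-1)·-0.300 - (-3)·0.545 - (2)·1.625) / (-9) = 1.435
  δ = (4 - (-3)·-0.300 - (2)·0.545 - (2)·2.778) / (8) = -0.443
Change: (2.405, -1.123, -1.343, -2.068) → max |·| = 2.405

2.405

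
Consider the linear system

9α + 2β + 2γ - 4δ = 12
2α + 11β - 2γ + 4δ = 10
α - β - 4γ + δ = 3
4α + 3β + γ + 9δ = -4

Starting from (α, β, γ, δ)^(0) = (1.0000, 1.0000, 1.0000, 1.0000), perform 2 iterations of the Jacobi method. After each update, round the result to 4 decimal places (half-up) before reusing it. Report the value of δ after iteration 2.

Iteration 1:
  α = (12 - (2)·1.0000 - (2)·1.0000 - (-4)·1.0000) / (9) = 1.3333
  β = (10 - (2)·1.0000 - (-2)·1.0000 - (4)·1.0000) / (11) = 0.5455
  γ = (3 - (1)·1.0000 - (-1)·1.0000 - (1)·1.0000) / (-4) = -0.5000
  δ = (-4 - (4)·1.0000 - (3)·1.0000 - (1)·1.0000) / (9) = -1.3333
Iteration 2:
  α = (12 - (2)·0.5455 - (2)·-0.5000 - (-4)·-1.3333) / (9) = 0.7306
  β = (10 - (2)·1.3333 - (-2)·-0.5000 - (4)·-1.3333) / (11) = 1.0606
  γ = (3 - (1)·1.3333 - (-1)·0.5455 - (1)·-1.3333) / (-4) = -0.8864
  δ = (-4 - (4)·1.3333 - (3)·0.5455 - (1)·-0.5000) / (9) = -1.1633

-1.1633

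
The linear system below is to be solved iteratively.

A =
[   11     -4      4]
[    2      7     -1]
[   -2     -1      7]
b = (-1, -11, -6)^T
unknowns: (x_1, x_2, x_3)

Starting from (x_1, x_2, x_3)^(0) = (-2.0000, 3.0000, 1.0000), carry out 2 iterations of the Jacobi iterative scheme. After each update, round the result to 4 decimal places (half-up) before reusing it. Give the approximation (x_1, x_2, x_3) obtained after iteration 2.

Iteration 1:
  x_1 = (-1 - (-4)·3.0000 - (4)·1.0000) / (11) = 0.6364
  x_2 = (-11 - (2)·-2.0000 - (-1)·1.0000) / (7) = -0.8571
  x_3 = (-6 - (-2)·-2.0000 - (-1)·3.0000) / (7) = -1.0000
Iteration 2:
  x_1 = (-1 - (-4)·-0.8571 - (4)·-1.0000) / (11) = -0.0389
  x_2 = (-11 - (2)·0.6364 - (-1)·-1.0000) / (7) = -1.8961
  x_3 = (-6 - (-2)·0.6364 - (-1)·-0.8571) / (7) = -0.7978

(-0.0389, -1.8961, -0.7978)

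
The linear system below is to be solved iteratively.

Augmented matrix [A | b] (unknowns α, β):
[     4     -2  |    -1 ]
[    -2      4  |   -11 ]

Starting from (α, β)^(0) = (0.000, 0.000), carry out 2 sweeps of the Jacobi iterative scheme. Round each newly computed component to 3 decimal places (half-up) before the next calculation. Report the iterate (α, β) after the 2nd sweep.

(-1.625, -2.875)

Iteration 1:
  α = (-1 - (-2)·0.000) / (4) = -0.250
  β = (-11 - (-2)·0.000) / (4) = -2.750
Iteration 2:
  α = (-1 - (-2)·-2.750) / (4) = -1.625
  β = (-11 - (-2)·-0.250) / (4) = -2.875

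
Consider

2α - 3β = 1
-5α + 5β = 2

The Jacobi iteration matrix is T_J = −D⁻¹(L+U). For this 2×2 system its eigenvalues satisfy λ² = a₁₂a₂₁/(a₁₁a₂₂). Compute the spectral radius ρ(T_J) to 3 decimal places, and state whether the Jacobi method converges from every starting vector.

1.225

a₁₂a₂₁/(a₁₁a₂₂) = (-3)·(-5) / ((2)·(5)) = 1.500000
ρ = √|1.500000| = √1.500000 = 1.225
ρ > 1, so Jacobi diverges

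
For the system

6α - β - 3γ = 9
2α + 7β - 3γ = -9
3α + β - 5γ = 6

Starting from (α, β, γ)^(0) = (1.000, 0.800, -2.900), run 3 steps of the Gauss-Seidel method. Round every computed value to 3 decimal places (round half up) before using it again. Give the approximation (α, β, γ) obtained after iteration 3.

Iteration 1:
  α = (9 - (-1)·0.800 - (-3)·-2.900) / (6) = 0.183
  β = (-9 - (2)·0.183 - (-3)·-2.900) / (7) = -2.581
  γ = (6 - (3)·0.183 - (1)·-2.581) / (-5) = -1.606
Iteration 2:
  α = (9 - (-1)·-2.581 - (-3)·-1.606) / (6) = 0.267
  β = (-9 - (2)·0.267 - (-3)·-1.606) / (7) = -2.050
  γ = (6 - (3)·0.267 - (1)·-2.050) / (-5) = -1.450
Iteration 3:
  α = (9 - (-1)·-2.050 - (-3)·-1.450) / (6) = 0.433
  β = (-9 - (2)·0.433 - (-3)·-1.450) / (7) = -2.031
  γ = (6 - (3)·0.433 - (1)·-2.031) / (-5) = -1.346

(0.433, -2.031, -1.346)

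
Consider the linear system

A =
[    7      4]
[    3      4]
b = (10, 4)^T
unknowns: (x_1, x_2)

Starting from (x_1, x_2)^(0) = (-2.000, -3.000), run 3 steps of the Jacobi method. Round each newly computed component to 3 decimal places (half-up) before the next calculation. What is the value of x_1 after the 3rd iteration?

2.204

Iteration 1:
  x_1 = (10 - (4)·-3.000) / (7) = 3.143
  x_2 = (4 - (3)·-2.000) / (4) = 2.500
Iteration 2:
  x_1 = (10 - (4)·2.500) / (7) = 0.000
  x_2 = (4 - (3)·3.143) / (4) = -1.357
Iteration 3:
  x_1 = (10 - (4)·-1.357) / (7) = 2.204
  x_2 = (4 - (3)·0.000) / (4) = 1.000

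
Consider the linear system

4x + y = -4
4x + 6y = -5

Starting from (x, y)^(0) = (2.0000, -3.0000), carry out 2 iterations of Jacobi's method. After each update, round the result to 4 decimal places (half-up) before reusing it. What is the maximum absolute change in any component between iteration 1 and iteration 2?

Iteration 1:
  x = (-4 - (1)·-3.0000) / (4) = -0.2500
  y = (-5 - (4)·2.0000) / (6) = -2.1667
Iteration 2:
  x = (-4 - (1)·-2.1667) / (4) = -0.4583
  y = (-5 - (4)·-0.2500) / (6) = -0.6667
Change: (-0.2083, 1.5000) → max |·| = 1.5000

1.5000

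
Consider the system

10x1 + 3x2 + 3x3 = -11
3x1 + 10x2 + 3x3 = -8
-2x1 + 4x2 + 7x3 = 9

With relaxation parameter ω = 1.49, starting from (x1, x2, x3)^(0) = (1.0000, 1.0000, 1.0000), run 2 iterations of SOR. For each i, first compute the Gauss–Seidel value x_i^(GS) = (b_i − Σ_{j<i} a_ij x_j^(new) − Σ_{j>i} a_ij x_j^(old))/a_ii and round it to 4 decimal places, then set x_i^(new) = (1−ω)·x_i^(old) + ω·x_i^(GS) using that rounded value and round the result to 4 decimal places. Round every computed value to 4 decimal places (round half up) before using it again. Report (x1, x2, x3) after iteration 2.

(-0.1682, -1.0937, 2.3828)

Iteration 1:
  x1: GS value = (-11 - (3)·1.0000 - (3)·1.0000) / (10) = -1.7000;  x1 ← (1−ω)·1.0000 + ω·-1.7000 = -3.0230
  x2: GS value = (-8 - (3)·-3.0230 - (3)·1.0000) / (10) = -0.1931;  x2 ← (1−ω)·1.0000 + ω·-0.1931 = -0.7777
  x3: GS value = (9 - (-2)·-3.0230 - (4)·-0.7777) / (7) = 0.8664;  x3 ← (1−ω)·1.0000 + ω·0.8664 = 0.8009
Iteration 2:
  x1: GS value = (-11 - (3)·-0.7777 - (3)·0.8009) / (10) = -1.1070;  x1 ← (1−ω)·-3.0230 + ω·-1.1070 = -0.1682
  x2: GS value = (-8 - (3)·-0.1682 - (3)·0.8009) / (10) = -0.9898;  x2 ← (1−ω)·-0.7777 + ω·-0.9898 = -1.0937
  x3: GS value = (9 - (-2)·-0.1682 - (4)·-1.0937) / (7) = 1.8626;  x3 ← (1−ω)·0.8009 + ω·1.8626 = 2.3828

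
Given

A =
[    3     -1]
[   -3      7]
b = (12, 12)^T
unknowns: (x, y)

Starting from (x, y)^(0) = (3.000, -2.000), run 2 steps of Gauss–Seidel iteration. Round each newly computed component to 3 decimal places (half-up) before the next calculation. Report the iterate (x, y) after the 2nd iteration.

(5.048, 3.878)

Iteration 1:
  x = (12 - (-1)·-2.000) / (3) = 3.333
  y = (12 - (-3)·3.333) / (7) = 3.143
Iteration 2:
  x = (12 - (-1)·3.143) / (3) = 5.048
  y = (12 - (-3)·5.048) / (7) = 3.878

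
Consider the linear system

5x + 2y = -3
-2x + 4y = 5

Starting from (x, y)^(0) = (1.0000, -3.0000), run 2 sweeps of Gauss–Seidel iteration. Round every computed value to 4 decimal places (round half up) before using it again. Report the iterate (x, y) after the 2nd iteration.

Iteration 1:
  x = (-3 - (2)·-3.0000) / (5) = 0.6000
  y = (5 - (-2)·0.6000) / (4) = 1.5500
Iteration 2:
  x = (-3 - (2)·1.5500) / (5) = -1.2200
  y = (5 - (-2)·-1.2200) / (4) = 0.6400

(-1.2200, 0.6400)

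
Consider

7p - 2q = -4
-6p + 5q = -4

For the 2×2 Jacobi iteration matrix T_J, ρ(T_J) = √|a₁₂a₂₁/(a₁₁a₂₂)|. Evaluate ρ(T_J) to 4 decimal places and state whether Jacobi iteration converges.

0.5855

a₁₂a₂₁/(a₁₁a₂₂) = (-2)·(-6) / ((7)·(5)) = 0.342857
ρ = √|0.342857| = √0.342857 = 0.5855
ρ < 1, so Jacobi converges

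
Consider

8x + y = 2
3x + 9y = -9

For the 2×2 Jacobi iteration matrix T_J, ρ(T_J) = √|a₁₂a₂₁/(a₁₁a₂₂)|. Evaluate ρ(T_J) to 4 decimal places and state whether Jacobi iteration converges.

a₁₂a₂₁/(a₁₁a₂₂) = (1)·(3) / ((8)·(9)) = 0.041667
ρ = √|0.041667| = √0.041667 = 0.2041
ρ < 1, so Jacobi converges

0.2041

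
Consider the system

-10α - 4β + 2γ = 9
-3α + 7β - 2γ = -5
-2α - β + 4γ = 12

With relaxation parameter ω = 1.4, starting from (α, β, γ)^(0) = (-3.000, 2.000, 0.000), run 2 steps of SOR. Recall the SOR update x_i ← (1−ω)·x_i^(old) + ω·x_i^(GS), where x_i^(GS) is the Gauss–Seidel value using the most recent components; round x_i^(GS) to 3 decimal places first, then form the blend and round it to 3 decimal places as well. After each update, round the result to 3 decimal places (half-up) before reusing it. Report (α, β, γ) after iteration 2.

(1.315, 1.790, 4.749)

Iteration 1:
  α: GS value = (9 - (-4)·2.000 - (2)·0.000) / (-10) = -1.700;  α ← (1−ω)·-3.000 + ω·-1.700 = -1.180
  β: GS value = (-5 - (-3)·-1.180 - (-2)·0.000) / (7) = -1.220;  β ← (1−ω)·2.000 + ω·-1.220 = -2.508
  γ: GS value = (12 - (-2)·-1.180 - (-1)·-2.508) / (4) = 1.783;  γ ← (1−ω)·0.000 + ω·1.783 = 2.496
Iteration 2:
  α: GS value = (9 - (-4)·-2.508 - (2)·2.496) / (-10) = 0.602;  α ← (1−ω)·-1.180 + ω·0.602 = 1.315
  β: GS value = (-5 - (-3)·1.315 - (-2)·2.496) / (7) = 0.562;  β ← (1−ω)·-2.508 + ω·0.562 = 1.790
  γ: GS value = (12 - (-2)·1.315 - (-1)·1.790) / (4) = 4.105;  γ ← (1−ω)·2.496 + ω·4.105 = 4.749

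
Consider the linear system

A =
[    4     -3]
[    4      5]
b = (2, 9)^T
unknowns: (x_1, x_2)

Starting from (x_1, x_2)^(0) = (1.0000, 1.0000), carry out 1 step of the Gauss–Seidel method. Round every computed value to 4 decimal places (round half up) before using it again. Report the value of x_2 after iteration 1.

Iteration 1:
  x_1 = (2 - (-3)·1.0000) / (4) = 1.2500
  x_2 = (9 - (4)·1.2500) / (5) = 0.8000

0.8000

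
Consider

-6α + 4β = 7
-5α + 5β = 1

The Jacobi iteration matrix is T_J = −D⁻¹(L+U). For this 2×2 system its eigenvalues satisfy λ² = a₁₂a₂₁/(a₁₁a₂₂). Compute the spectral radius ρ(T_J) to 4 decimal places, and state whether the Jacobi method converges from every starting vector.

0.8165

a₁₂a₂₁/(a₁₁a₂₂) = (4)·(-5) / ((-6)·(5)) = 0.666667
ρ = √|0.666667| = √0.666667 = 0.8165
ρ < 1, so Jacobi converges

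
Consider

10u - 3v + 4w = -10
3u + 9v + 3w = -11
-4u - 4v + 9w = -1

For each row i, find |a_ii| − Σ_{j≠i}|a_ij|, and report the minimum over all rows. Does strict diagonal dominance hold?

1

row 1: |10| − (3+4) = 3
row 2: |9| − (3+3) = 3
row 3: |9| − (4+4) = 1
minimum over rows = 1 → strictly diagonally dominant (convergence guaranteed)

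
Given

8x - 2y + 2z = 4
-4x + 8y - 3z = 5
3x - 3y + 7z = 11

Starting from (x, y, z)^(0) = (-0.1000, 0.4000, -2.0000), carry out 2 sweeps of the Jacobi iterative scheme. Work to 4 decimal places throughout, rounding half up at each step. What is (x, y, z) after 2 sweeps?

(0.0098, 1.8446, 1.0250)

Iteration 1:
  x = (4 - (-2)·0.4000 - (2)·-2.0000) / (8) = 1.1000
  y = (5 - (-4)·-0.1000 - (-3)·-2.0000) / (8) = -0.1750
  z = (11 - (3)·-0.1000 - (-3)·0.4000) / (7) = 1.7857
Iteration 2:
  x = (4 - (-2)·-0.1750 - (2)·1.7857) / (8) = 0.0098
  y = (5 - (-4)·1.1000 - (-3)·1.7857) / (8) = 1.8446
  z = (11 - (3)·1.1000 - (-3)·-0.1750) / (7) = 1.0250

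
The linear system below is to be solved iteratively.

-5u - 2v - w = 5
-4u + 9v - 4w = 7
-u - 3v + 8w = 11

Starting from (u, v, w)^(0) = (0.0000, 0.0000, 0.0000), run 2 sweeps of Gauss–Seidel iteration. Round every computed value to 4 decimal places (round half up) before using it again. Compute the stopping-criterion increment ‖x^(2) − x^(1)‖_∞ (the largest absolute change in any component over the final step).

0.4297

Iteration 1:
  u = (5 - (-2)·0.0000 - (-1)·0.0000) / (-5) = -1.0000
  v = (7 - (-4)·-1.0000 - (-4)·0.0000) / (9) = 0.3333
  w = (11 - (-1)·-1.0000 - (-3)·0.3333) / (8) = 1.3750
Iteration 2:
  u = (5 - (-2)·0.3333 - (-1)·1.3750) / (-5) = -1.4083
  v = (7 - (-4)·-1.4083 - (-4)·1.3750) / (9) = 0.7630
  w = (11 - (-1)·-1.4083 - (-3)·0.7630) / (8) = 1.4851
Change: (-0.4083, 0.4297, 0.1101) → max |·| = 0.4297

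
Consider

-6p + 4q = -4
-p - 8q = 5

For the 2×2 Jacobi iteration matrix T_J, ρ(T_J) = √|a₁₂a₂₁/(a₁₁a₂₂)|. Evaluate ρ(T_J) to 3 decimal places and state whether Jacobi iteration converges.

0.289

a₁₂a₂₁/(a₁₁a₂₂) = (4)·(-1) / ((-6)·(-8)) = -0.083333
ρ = √|-0.083333| = √0.083333 = 0.289
ρ < 1, so Jacobi converges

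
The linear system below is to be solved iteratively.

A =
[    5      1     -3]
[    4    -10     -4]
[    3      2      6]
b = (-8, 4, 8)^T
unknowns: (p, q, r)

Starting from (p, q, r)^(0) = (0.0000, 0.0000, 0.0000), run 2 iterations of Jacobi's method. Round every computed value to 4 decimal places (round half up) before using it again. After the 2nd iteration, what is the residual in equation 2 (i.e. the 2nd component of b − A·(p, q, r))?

Iteration 1:
  p = (-8 - (1)·0.0000 - (-3)·0.0000) / (5) = -1.6000
  q = (4 - (4)·0.0000 - (-4)·0.0000) / (-10) = -0.4000
  r = (8 - (3)·0.0000 - (2)·0.0000) / (6) = 1.3333
Iteration 2:
  p = (-8 - (1)·-0.4000 - (-3)·1.3333) / (5) = -0.7200
  q = (4 - (4)·-1.6000 - (-4)·1.3333) / (-10) = -1.5733
  r = (8 - (3)·-1.6000 - (2)·-0.4000) / (6) = 2.2667
Residual b − A·x = (3.9734, 0.2138, -0.2936)

0.2138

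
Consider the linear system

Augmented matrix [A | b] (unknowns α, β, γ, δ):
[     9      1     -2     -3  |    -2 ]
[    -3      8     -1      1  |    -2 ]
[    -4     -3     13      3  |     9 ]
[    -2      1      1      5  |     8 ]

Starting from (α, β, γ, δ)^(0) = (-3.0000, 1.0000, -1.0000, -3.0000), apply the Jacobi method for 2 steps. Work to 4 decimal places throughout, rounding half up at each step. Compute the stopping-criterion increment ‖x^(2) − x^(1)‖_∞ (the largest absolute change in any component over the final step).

1.7456

Iteration 1:
  α = (-2 - (1)·1.0000 - (-2)·-1.0000 - (-3)·-3.0000) / (9) = -1.5556
  β = (-2 - (-3)·-3.0000 - (-1)·-1.0000 - (1)·-3.0000) / (8) = -1.1250
  γ = (9 - (-4)·-3.0000 - (-3)·1.0000 - (3)·-3.0000) / (13) = 0.6923
  δ = (8 - (-2)·-3.0000 - (1)·1.0000 - (1)·-1.0000) / (5) = 0.4000
Iteration 2:
  α = (-2 - (1)·-1.1250 - (-2)·0.6923 - (-3)·0.4000) / (9) = 0.1900
  β = (-2 - (-3)·-1.5556 - (-1)·0.6923 - (1)·0.4000) / (8) = -0.7968
  γ = (9 - (-4)·-1.5556 - (-3)·-1.1250 - (3)·0.4000) / (13) = -0.1383
  δ = (8 - (-2)·-1.5556 - (1)·-1.1250 - (1)·0.6923) / (5) = 1.0643
Change: (1.7456, 0.3282, -0.8306, 0.6643) → max |·| = 1.7456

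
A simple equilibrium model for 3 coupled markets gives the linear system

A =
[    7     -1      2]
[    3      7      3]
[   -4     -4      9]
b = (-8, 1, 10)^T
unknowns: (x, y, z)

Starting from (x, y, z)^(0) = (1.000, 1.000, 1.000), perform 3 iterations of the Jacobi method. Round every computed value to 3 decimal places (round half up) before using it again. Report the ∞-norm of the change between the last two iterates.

Iteration 1:
  x = (-8 - (-1)·1.000 - (2)·1.000) / (7) = -1.286
  y = (1 - (3)·1.000 - (3)·1.000) / (7) = -0.714
  z = (10 - (-4)·1.000 - (-4)·1.000) / (9) = 2.000
Iteration 2:
  x = (-8 - (-1)·-0.714 - (2)·2.000) / (7) = -1.816
  y = (1 - (3)·-1.286 - (3)·2.000) / (7) = -0.163
  z = (10 - (-4)·-1.286 - (-4)·-0.714) / (9) = 0.222
Iteration 3:
  x = (-8 - (-1)·-0.163 - (2)·0.222) / (7) = -1.230
  y = (1 - (3)·-1.816 - (3)·0.222) / (7) = 0.826
  z = (10 - (-4)·-1.816 - (-4)·-0.163) / (9) = 0.232
Change: (0.586, 0.989, 0.010) → max |·| = 0.989

0.989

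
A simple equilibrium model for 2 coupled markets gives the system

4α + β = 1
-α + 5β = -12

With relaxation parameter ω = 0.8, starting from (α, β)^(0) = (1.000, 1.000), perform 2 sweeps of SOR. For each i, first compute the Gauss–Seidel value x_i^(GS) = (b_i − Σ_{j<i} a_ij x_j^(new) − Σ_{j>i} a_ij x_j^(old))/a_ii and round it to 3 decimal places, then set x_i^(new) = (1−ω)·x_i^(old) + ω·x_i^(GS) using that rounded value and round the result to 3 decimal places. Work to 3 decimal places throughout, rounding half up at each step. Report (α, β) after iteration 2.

Iteration 1:
  α: GS value = (1 - (1)·1.000) / (4) = 0.000;  α ← (1−ω)·1.000 + ω·0.000 = 0.200
  β: GS value = (-12 - (-1)·0.200) / (5) = -2.360;  β ← (1−ω)·1.000 + ω·-2.360 = -1.688
Iteration 2:
  α: GS value = (1 - (1)·-1.688) / (4) = 0.672;  α ← (1−ω)·0.200 + ω·0.672 = 0.578
  β: GS value = (-12 - (-1)·0.578) / (5) = -2.284;  β ← (1−ω)·-1.688 + ω·-2.284 = -2.165

(0.578, -2.165)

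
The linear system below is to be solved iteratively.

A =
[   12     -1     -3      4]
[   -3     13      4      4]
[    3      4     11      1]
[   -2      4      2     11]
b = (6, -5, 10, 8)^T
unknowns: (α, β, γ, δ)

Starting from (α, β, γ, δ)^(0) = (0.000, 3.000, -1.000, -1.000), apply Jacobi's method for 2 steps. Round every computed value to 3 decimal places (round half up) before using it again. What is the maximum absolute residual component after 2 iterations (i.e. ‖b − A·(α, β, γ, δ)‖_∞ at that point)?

Iteration 1:
  α = (6 - (-1)·3.000 - (-3)·-1.000 - (4)·-1.000) / (12) = 0.833
  β = (-5 - (-3)·0.000 - (4)·-1.000 - (4)·-1.000) / (13) = 0.231
  γ = (10 - (3)·0.000 - (4)·3.000 - (1)·-1.000) / (11) = -0.091
  δ = (8 - (-2)·0.000 - (4)·3.000 - (2)·-1.000) / (11) = -0.182
Iteration 2:
  α = (6 - (-1)·0.231 - (-3)·-0.091 - (4)·-0.182) / (12) = 0.557
  β = (-5 - (-3)·0.833 - (4)·-0.091 - (4)·-0.182) / (13) = -0.108
  γ = (10 - (3)·0.833 - (4)·0.231 - (1)·-0.182) / (11) = 0.614
  δ = (8 - (-2)·0.833 - (4)·0.231 - (2)·-0.091) / (11) = 0.811
Residual b − A·x = (-2.194, -7.625, 1.196, -0.603); ∞-norm = 7.625

7.625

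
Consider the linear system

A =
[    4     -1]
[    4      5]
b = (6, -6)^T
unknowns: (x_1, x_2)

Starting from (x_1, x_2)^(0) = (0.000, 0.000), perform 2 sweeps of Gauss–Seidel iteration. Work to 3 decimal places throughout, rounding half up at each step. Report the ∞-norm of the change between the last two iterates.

0.600

Iteration 1:
  x_1 = (6 - (-1)·0.000) / (4) = 1.500
  x_2 = (-6 - (4)·1.500) / (5) = -2.400
Iteration 2:
  x_1 = (6 - (-1)·-2.400) / (4) = 0.900
  x_2 = (-6 - (4)·0.900) / (5) = -1.920
Change: (-0.600, 0.480) → max |·| = 0.600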